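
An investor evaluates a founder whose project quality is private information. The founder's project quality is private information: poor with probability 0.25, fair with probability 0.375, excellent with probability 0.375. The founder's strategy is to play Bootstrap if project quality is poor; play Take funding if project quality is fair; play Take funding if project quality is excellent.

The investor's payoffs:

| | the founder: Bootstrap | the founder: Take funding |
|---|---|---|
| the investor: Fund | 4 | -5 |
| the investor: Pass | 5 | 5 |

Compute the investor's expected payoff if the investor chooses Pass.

5

E[Pass] = 0.25·5 + 0.375·5 + 0.375·5 = 1.25 + 1.875 + 1.875 = 5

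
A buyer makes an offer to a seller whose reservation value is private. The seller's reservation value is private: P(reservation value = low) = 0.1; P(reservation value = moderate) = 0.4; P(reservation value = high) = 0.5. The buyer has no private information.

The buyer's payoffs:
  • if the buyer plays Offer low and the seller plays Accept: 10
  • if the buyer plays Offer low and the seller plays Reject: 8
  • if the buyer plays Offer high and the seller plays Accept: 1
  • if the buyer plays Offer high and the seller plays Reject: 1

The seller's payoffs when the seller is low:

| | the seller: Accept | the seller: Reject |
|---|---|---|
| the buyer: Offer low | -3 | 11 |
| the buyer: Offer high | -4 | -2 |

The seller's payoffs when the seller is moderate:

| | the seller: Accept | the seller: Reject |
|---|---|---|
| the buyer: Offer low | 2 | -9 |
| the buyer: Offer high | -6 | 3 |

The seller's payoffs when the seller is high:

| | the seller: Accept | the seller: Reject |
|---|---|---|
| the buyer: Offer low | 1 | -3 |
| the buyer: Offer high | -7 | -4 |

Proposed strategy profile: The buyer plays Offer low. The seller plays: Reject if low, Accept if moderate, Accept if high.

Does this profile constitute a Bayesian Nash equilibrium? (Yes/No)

Yes

The buyer plays Offer low: E[Offer low] = 0.1·(8) + 0.4·(10) + 0.5·(10) = 9.8; E[Offer high] = 1. Best-responding. ✓
The seller (reservation value low), facing Offer low: Accept gives -3, Reject gives 11. Proposed Reject is best. ✓
The seller (reservation value moderate), facing Offer low: Accept gives 2, Reject gives -9. Proposed Accept is best. ✓
The seller (reservation value high), facing Offer low: Accept gives 1, Reject gives -3. Proposed Accept is best. ✓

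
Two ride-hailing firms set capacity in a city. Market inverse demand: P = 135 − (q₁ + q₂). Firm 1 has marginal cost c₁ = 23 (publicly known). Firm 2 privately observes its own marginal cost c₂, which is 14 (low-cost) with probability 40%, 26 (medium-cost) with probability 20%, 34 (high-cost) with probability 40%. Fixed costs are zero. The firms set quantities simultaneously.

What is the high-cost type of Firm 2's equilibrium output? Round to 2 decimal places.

31.60

Type-c best response for Firm 2: q₂(c) = (135 − c)/2 − q₁/2.
Firm 1 maximizes expected profit; its first-order condition is 135 − 2q₁ − E[q₂] − 23 = 0.
Substituting E[q₂] and solving: E[c₂] = 24.4, so q₁ = (135 − 2·23 + 24.4)/3 = 37.8.
q₂(high-cost) = (135 − 34 − 37.8)/2 = 31.6.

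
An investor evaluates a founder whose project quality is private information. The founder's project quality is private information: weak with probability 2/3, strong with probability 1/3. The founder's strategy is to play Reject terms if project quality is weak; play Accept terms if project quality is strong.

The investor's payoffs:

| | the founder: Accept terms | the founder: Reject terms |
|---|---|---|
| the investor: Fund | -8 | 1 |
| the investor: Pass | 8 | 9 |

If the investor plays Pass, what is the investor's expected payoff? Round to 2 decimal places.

8.67

Take the expectation over the founder's project quality, weighting each type's action by its prior probability.
E[Pass] = 2/3·9 + 1/3·8 = 6 + 8/3 = 26/3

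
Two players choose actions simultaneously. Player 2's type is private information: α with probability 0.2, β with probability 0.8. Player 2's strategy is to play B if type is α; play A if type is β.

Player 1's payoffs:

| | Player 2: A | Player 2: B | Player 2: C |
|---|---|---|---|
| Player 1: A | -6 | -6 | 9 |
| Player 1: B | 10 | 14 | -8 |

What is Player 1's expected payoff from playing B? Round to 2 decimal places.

10.80

Take the expectation over Player 2's type, weighting each type's action by its prior probability.
E[B] = 0.2·14 + 0.8·10 = 2.8 + 8 = 10.8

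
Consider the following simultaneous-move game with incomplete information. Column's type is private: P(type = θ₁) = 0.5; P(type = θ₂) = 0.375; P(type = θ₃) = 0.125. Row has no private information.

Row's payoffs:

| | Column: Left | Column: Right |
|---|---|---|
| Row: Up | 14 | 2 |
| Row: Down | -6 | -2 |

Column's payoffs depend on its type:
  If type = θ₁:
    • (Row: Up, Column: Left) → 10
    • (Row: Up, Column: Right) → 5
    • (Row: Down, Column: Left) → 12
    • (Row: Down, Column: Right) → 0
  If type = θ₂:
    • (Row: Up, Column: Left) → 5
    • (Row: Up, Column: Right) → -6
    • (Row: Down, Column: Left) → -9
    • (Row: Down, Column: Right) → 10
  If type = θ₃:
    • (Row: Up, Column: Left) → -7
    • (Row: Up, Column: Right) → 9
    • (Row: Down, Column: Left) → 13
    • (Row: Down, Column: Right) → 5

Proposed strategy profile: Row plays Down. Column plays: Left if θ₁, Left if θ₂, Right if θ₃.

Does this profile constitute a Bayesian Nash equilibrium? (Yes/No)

Row plays Down: E[Down] = 0.5·(-6) + 0.375·(-6) + 0.125·(-2) = -5.5; E[Up] = 12.5. Not best-responding. ✗
Column (type θ₁), facing Down: Left gives 12, Right gives 0. Proposed Left is best. ✓
Column (type θ₂), facing Down: Left gives -9, Right gives 10. Proposed Left is not best — profitable deviation exists. ✗
Column (type θ₃), facing Down: Left gives 13, Right gives 5. Proposed Right is not best — profitable deviation exists. ✗

No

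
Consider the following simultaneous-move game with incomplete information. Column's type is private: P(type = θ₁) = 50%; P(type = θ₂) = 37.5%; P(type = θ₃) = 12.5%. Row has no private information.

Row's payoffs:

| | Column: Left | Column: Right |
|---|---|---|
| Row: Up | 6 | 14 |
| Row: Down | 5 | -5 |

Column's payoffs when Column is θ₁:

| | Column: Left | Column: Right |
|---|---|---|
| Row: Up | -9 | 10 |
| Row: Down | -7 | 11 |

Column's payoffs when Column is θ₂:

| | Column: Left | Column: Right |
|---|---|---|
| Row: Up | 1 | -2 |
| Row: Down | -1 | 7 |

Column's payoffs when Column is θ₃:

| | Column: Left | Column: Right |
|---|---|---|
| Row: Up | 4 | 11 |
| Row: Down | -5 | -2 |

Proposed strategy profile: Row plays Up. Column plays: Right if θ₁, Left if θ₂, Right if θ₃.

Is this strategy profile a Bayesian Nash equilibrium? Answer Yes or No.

Yes

A profile is a BNE iff every type of every player is best-responding given beliefs about the other side.
Row plays Up: E[Up] = 0.5·(14) + 0.375·(6) + 0.125·(14) = 11; E[Down] = -1.25. Best-responding. ✓
Column (type θ₁), facing Up: Left gives -9, Right gives 10. Proposed Right is best. ✓
Column (type θ₂), facing Up: Left gives 1, Right gives -2. Proposed Left is best. ✓
Column (type θ₃), facing Up: Left gives 4, Right gives 11. Proposed Right is best. ✓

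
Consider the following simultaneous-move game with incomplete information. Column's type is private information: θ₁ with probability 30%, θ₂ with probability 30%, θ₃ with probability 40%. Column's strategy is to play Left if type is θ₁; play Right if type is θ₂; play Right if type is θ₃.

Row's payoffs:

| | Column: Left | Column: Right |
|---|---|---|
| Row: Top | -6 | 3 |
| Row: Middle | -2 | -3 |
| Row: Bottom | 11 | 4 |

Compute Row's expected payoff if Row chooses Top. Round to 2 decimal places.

0.30

E[Top] = 0.3·(-6) + 0.3·3 + 0.4·3 = (-1.8) + 0.9 + 1.2 = 0.3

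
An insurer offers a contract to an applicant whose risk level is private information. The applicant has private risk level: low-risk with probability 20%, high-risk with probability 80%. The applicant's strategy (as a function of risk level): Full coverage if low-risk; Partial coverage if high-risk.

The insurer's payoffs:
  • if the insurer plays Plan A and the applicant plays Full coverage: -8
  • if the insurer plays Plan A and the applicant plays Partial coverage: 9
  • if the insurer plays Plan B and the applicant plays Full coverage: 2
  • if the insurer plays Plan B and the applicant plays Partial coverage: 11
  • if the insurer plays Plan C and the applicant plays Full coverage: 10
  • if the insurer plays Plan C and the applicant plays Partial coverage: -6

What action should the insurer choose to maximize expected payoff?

Plan B

E[Plan A] = 0.2·(-8) + 0.8·(9) = 5.6
E[Plan B] = 0.2·(2) + 0.8·(11) = 9.2
E[Plan C] = 0.2·(10) + 0.8·(-6) = -2.8
Best response: Plan B (9.2 is the largest).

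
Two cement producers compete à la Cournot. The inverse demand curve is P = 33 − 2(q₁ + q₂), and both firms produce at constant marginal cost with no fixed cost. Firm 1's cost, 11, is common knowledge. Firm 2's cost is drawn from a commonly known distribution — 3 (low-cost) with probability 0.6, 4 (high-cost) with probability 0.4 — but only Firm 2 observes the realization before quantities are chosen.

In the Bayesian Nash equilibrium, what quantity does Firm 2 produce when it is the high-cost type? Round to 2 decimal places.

6.05

Each type of Firm 2 best-responds to q₁; Firm 1 best-responds to the expected q₂ over Firm 2's types.
Firm 2 with cost c maximizes (33 − 2(q₁+q₂) − c)·q₂, giving q₂(c) = (33 − c − 2q₁)/4.
E[c₂] = 0.6·3 + 0.4·4 = 3.4
Firm 1's FOC against E[q₂] yields q₁ = (33 − 2·11 + E[c₂])/6 = (33 − 22 + 3.4)/6 = 2.4.
q₂(high-cost) = (33 − 4 − 2·2.4)/4 = 6.05.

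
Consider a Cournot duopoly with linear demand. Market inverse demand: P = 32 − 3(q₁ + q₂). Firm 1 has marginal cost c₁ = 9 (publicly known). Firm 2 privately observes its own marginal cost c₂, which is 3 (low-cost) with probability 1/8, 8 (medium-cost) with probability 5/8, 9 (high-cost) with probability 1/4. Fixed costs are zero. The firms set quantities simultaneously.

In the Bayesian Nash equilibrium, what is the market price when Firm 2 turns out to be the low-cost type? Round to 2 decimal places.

13.90

Type-c best response for Firm 2: q₂(c) = (32 − c)/6 − q₁/2.
Firm 1 maximizes expected profit; its first-order condition is 32 − 6q₁ − 3E[q₂] − 9 = 0.
Substituting E[q₂] and solving: E[c₂] = 7.625, so q₁ = (32 − 2·9 + 7.625)/9 = 2.40278.
q₂(low-cost) = 3.63194, so P = 32 − 3·(2.40278 + 3.63194) = 13.8958.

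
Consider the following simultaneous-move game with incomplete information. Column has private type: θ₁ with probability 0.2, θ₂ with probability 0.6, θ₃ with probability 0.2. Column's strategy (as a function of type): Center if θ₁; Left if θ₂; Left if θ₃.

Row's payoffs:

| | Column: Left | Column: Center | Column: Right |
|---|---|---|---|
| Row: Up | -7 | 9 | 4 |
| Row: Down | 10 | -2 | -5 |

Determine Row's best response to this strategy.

E[Up] = 0.2·(9) + 0.6·(-7) + 0.2·(-7) = -3.8
E[Down] = 0.2·(-2) + 0.6·(10) + 0.2·(10) = 7.6
Best response: Down (7.6 is the largest).

Down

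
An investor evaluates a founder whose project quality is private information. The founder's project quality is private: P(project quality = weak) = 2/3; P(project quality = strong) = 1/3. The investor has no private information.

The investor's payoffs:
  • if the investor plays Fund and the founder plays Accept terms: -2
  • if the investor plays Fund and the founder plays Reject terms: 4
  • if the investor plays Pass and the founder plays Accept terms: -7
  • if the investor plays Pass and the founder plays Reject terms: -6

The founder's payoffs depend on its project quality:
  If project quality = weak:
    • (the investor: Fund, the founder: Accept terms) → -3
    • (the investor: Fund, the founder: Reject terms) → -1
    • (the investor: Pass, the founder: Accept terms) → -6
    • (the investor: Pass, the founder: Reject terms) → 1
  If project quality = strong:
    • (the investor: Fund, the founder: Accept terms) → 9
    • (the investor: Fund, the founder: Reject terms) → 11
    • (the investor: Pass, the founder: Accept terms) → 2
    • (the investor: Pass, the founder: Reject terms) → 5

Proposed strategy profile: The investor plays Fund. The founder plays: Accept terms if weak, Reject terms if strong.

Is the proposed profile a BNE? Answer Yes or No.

No

The investor plays Fund: E[Fund] = 2/3·(-2) + 1/3·(4) = 0; E[Pass] = -20/3. Best-responding. ✓
The founder (project quality weak), facing Fund: Accept terms gives -3, Reject terms gives -1. Proposed Accept terms is not best — profitable deviation exists. ✗
The founder (project quality strong), facing Fund: Accept terms gives 9, Reject terms gives 11. Proposed Reject terms is best. ✓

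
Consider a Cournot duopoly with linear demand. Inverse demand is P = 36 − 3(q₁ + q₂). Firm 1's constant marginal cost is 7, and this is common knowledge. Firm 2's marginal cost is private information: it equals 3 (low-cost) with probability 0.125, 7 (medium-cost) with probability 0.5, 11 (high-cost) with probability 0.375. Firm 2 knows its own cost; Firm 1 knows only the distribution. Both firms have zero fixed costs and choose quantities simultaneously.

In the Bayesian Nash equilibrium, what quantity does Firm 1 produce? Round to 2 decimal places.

Firm 2 with cost c maximizes (36 − 3(q₁+q₂) − c)·q₂, giving q₂(c) = (36 − c − 3q₁)/6.
E[c₂] = 0.125·3 + 0.5·7 + 0.375·11 = 8
Firm 1's FOC against E[q₂] yields q₁ = (36 − 2·7 + E[c₂])/9 = (36 − 14 + 8)/9 = 3.33333.

3.33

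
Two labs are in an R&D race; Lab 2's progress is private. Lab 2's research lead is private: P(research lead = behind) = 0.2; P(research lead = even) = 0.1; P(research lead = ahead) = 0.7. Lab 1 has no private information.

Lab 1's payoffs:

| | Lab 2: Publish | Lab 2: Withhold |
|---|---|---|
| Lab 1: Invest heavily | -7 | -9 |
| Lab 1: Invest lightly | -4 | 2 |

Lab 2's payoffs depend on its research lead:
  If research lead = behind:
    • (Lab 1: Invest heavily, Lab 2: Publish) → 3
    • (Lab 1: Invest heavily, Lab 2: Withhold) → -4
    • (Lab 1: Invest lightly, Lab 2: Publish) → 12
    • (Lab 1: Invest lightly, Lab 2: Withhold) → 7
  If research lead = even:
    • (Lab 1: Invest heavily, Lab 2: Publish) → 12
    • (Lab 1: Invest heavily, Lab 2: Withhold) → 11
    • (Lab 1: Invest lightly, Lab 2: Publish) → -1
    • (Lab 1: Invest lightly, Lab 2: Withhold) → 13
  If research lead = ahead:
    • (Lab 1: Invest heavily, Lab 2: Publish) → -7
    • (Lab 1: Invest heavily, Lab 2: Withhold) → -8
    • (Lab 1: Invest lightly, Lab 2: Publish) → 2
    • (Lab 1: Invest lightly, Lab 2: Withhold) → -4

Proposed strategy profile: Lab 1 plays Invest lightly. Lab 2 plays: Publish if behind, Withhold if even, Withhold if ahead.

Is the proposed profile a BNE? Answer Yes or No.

Lab 1 plays Invest lightly: E[Invest lightly] = 0.2·(-4) + 0.1·(2) + 0.7·(2) = 0.8; E[Invest heavily] = -8.6. Best-responding. ✓
Lab 2 (research lead behind), facing Invest lightly: Publish gives 12, Withhold gives 7. Proposed Publish is best. ✓
Lab 2 (research lead even), facing Invest lightly: Publish gives -1, Withhold gives 13. Proposed Withhold is best. ✓
Lab 2 (research lead ahead), facing Invest lightly: Publish gives 2, Withhold gives -4. Proposed Withhold is not best — profitable deviation exists. ✗

No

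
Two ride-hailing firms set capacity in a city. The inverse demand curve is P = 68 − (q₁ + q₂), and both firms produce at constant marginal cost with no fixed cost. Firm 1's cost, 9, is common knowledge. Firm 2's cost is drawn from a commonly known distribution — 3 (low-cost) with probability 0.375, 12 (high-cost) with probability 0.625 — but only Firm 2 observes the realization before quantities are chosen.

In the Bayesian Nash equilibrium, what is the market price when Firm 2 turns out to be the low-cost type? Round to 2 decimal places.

25.73

Type-c best response for Firm 2: q₂(c) = (68 − c)/2 − q₁/2.
Firm 1 maximizes expected profit; its first-order condition is 68 − 2q₁ − E[q₂] − 9 = 0.
Substituting E[q₂] and solving: E[c₂] = 8.625, so q₁ = (68 − 2·9 + 8.625)/3 = 19.5417.
q₂(low-cost) = 22.7292, so P = 68 − (19.5417 + 22.7292) = 25.7292.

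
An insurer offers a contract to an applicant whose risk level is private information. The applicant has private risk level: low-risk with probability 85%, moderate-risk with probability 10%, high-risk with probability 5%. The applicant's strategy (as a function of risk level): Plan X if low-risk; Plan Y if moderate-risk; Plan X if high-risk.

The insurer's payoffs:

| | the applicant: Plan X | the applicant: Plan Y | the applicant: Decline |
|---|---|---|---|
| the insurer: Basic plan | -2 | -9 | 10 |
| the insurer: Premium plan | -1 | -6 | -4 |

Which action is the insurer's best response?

Premium plan

E[Basic plan] = 0.85·(-2) + 0.1·(-9) + 0.05·(-2) = -2.7
E[Premium plan] = 0.85·(-1) + 0.1·(-6) + 0.05·(-1) = -1.5
Best response: Premium plan (-1.5 is the largest).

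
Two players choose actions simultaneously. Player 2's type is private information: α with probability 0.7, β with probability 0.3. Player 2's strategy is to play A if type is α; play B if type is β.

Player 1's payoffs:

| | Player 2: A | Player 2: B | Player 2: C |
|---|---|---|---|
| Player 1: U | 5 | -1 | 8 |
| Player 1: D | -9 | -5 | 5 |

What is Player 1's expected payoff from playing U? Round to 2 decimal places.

3.20

E[U] = 0.7·5 + 0.3·(-1) = 3.5 + (-0.3) = 3.2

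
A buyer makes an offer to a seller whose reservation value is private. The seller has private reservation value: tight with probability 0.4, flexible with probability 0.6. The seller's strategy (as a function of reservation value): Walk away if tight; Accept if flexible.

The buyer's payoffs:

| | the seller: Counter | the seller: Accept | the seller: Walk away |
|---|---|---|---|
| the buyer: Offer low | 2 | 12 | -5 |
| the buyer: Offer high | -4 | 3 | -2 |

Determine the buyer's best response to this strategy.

Offer low

Compute the buyer's expected payoff for each action, taking the expectation over the seller's type.
E[Offer low] = 0.4·(-5) + 0.6·(12) = 5.2
E[Offer high] = 0.4·(-2) + 0.6·(3) = 1
Best response: Offer low (5.2 is the largest).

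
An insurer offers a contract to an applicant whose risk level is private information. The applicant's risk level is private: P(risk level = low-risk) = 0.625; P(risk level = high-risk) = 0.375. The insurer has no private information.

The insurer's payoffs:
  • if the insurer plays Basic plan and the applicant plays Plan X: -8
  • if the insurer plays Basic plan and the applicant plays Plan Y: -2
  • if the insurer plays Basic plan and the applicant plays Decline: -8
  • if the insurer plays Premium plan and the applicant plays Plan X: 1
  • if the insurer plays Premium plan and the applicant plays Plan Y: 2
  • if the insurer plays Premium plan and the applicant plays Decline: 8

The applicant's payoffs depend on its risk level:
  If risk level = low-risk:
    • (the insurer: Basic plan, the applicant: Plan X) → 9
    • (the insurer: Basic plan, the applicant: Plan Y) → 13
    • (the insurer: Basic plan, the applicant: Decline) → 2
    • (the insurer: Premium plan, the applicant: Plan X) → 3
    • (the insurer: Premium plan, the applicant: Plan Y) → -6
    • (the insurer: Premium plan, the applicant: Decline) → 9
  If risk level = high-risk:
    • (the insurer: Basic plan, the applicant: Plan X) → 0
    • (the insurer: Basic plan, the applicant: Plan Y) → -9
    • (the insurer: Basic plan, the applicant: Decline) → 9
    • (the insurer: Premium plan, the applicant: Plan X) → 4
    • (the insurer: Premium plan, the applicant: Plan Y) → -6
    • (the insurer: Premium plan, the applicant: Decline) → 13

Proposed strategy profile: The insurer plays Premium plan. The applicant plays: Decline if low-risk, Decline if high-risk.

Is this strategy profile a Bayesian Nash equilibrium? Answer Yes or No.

The insurer plays Premium plan: E[Premium plan] = 0.625·(8) + 0.375·(8) = 8; E[Basic plan] = -8. Best-responding. ✓
The applicant (risk level low-risk), facing Premium plan: Plan X gives 3, Plan Y gives -6, Decline gives 9. Proposed Decline is best. ✓
The applicant (risk level high-risk), facing Premium plan: Plan X gives 4, Plan Y gives -6, Decline gives 13. Proposed Decline is best. ✓

Yes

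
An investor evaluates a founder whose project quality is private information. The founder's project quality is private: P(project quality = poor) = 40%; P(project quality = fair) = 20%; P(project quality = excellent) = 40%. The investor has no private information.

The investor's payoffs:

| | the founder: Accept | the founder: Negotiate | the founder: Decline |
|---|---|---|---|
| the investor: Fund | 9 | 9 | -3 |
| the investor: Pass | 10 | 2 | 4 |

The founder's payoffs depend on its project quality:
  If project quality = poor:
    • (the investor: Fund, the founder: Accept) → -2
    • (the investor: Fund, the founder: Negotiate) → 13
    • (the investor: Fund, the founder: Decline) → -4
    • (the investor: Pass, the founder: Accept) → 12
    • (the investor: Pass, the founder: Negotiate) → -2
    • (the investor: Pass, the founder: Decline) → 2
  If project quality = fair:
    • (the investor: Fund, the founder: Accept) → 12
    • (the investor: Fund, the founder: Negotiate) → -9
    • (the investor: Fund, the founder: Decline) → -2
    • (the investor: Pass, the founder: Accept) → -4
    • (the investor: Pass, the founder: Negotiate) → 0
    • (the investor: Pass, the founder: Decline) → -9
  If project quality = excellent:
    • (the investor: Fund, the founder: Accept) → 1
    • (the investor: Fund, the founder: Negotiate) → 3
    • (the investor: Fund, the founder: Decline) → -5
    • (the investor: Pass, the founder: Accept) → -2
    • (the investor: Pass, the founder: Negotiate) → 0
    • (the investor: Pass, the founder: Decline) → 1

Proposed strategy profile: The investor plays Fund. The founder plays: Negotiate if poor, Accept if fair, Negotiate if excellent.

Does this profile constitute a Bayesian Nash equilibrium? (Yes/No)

Yes

The investor plays Fund: E[Fund] = 0.4·(9) + 0.2·(9) + 0.4·(9) = 9; E[Pass] = 3.6. Best-responding. ✓
The founder (project quality poor), facing Fund: Accept gives -2, Negotiate gives 13, Decline gives -4. Proposed Negotiate is best. ✓
The founder (project quality fair), facing Fund: Accept gives 12, Negotiate gives -9, Decline gives -2. Proposed Accept is best. ✓
The founder (project quality excellent), facing Fund: Accept gives 1, Negotiate gives 3, Decline gives -5. Proposed Negotiate is best. ✓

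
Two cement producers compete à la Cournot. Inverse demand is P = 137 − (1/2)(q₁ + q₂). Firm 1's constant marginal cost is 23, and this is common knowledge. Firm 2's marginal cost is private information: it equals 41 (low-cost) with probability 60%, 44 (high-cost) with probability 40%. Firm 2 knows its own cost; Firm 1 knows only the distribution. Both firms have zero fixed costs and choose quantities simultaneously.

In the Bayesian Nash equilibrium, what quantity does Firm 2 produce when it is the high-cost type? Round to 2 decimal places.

Each type of Firm 2 best-responds to q₁; Firm 1 best-responds to the expected q₂ over Firm 2's types.
Firm 2 with cost c maximizes (137 − (1/2)(q₁+q₂) − c)·q₂, giving q₂(c) = (137 − c − (1/2)q₁).
E[c₂] = 0.6·41 + 0.4·44 = 42.2
Firm 1's FOC against E[q₂] yields q₁ = (137 − 2·23 + E[c₂])/(3/2) = (137 − 46 + 42.2)/(3/2) = 88.8.
q₂(high-cost) = (137 − 44 − (1/2)·88.8) = 48.6.

48.60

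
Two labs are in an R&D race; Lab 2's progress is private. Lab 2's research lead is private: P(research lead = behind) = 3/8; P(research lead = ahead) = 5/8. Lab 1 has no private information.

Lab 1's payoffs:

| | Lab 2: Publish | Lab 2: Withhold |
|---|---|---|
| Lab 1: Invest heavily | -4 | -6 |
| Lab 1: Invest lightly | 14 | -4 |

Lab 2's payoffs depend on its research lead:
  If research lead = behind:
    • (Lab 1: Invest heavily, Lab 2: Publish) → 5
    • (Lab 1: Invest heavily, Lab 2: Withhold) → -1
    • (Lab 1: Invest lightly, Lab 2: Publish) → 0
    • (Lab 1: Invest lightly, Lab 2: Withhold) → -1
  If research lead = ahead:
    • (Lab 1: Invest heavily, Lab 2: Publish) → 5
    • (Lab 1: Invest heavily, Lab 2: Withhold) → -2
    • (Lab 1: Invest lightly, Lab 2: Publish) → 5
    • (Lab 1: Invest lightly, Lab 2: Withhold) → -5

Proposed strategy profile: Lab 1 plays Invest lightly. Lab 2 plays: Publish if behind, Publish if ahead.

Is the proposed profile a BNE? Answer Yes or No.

Yes

A profile is a BNE iff every type of every player is best-responding given beliefs about the other side.
Lab 1 plays Invest lightly: E[Invest lightly] = 3/8·(14) + 5/8·(14) = 14; E[Invest heavily] = -4. Best-responding. ✓
Lab 2 (research lead behind), facing Invest lightly: Publish gives 0, Withhold gives -1. Proposed Publish is best. ✓
Lab 2 (research lead ahead), facing Invest lightly: Publish gives 5, Withhold gives -5. Proposed Publish is best. ✓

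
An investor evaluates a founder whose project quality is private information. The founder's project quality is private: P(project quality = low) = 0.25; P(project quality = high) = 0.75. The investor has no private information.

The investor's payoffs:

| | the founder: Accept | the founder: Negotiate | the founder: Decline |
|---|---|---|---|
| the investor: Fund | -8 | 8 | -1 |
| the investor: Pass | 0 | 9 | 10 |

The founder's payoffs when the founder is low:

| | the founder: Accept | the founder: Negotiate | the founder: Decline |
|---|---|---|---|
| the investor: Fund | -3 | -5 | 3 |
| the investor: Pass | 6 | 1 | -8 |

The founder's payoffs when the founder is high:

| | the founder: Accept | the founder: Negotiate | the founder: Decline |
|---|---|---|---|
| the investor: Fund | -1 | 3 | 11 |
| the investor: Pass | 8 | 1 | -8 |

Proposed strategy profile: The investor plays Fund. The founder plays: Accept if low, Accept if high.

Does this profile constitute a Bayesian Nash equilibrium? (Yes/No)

No

The investor plays Fund: E[Fund] = 0.25·(-8) + 0.75·(-8) = -8; E[Pass] = 0. Not best-responding. ✗
The founder (project quality low), facing Fund: Accept gives -3, Negotiate gives -5, Decline gives 3. Proposed Accept is not best — profitable deviation exists. ✗
The founder (project quality high), facing Fund: Accept gives -1, Negotiate gives 3, Decline gives 11. Proposed Accept is not best — profitable deviation exists. ✗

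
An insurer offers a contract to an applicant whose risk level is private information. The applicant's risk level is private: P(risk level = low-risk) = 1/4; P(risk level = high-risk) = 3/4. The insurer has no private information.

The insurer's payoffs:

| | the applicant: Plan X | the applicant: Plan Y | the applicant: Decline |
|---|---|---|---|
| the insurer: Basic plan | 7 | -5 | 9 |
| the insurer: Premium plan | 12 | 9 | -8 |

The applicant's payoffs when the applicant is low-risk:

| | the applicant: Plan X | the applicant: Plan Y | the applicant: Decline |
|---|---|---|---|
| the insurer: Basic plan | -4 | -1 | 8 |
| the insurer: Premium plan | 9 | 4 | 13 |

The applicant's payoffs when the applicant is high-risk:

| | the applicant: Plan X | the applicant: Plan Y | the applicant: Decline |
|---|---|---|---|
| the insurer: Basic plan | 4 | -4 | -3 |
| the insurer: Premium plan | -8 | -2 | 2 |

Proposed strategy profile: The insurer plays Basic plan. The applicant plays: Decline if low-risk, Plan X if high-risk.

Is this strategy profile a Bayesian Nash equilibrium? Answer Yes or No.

A profile is a BNE iff every type of every player is best-responding given beliefs about the other side.
The insurer plays Basic plan: E[Basic plan] = 1/4·(9) + 3/4·(7) = 15/2; E[Premium plan] = 7. Best-responding. ✓
The applicant (risk level low-risk), facing Basic plan: Plan X gives -4, Plan Y gives -1, Decline gives 8. Proposed Decline is best. ✓
The applicant (risk level high-risk), facing Basic plan: Plan X gives 4, Plan Y gives -4, Decline gives -3. Proposed Plan X is best. ✓

Yes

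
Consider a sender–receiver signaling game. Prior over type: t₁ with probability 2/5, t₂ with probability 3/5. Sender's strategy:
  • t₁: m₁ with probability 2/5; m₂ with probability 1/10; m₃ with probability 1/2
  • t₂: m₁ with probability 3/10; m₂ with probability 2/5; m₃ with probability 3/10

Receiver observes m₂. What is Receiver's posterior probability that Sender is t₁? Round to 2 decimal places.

0.14

P(m₂) = (2/5)·(1/10) + (3/5)·(2/5) = 7/25
P(t₁ | m₂) = ((2/5)·(1/10)) / (7/25) = (1/25) / (7/25) = 1/7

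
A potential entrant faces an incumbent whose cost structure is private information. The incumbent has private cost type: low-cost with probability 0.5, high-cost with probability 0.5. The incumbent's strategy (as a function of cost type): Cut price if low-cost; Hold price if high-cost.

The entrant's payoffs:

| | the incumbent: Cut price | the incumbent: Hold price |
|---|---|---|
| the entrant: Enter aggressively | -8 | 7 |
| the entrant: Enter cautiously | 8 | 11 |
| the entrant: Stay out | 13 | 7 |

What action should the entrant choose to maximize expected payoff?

Stay out

E[Enter aggressively] = 0.5·(-8) + 0.5·(7) = -0.5
E[Enter cautiously] = 0.5·(8) + 0.5·(11) = 9.5
E[Stay out] = 0.5·(13) + 0.5·(7) = 10
Best response: Stay out (10 is the largest).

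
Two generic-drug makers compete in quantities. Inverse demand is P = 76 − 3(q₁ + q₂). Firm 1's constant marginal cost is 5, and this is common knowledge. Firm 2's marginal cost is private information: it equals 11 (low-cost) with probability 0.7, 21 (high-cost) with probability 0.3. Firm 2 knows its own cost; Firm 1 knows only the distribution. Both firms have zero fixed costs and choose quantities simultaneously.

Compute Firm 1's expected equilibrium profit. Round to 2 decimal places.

237.04

Type-c best response for Firm 2: q₂(c) = (76 − c)/6 − q₁/2.
Firm 1 maximizes expected profit; its first-order condition is 76 − 6q₁ − 3E[q₂] − 5 = 0.
Substituting E[q₂] and solving: E[c₂] = 14, so q₁ = (76 − 2·5 + 14)/9 = 8.88889.
E[P] = 76 − 3·(q₁ + E[q₂]) = 31.6667; Firm 1's expected profit = (E[P] − 5)·q₁ = (31.6667 − 5)·8.88889 = 237.037.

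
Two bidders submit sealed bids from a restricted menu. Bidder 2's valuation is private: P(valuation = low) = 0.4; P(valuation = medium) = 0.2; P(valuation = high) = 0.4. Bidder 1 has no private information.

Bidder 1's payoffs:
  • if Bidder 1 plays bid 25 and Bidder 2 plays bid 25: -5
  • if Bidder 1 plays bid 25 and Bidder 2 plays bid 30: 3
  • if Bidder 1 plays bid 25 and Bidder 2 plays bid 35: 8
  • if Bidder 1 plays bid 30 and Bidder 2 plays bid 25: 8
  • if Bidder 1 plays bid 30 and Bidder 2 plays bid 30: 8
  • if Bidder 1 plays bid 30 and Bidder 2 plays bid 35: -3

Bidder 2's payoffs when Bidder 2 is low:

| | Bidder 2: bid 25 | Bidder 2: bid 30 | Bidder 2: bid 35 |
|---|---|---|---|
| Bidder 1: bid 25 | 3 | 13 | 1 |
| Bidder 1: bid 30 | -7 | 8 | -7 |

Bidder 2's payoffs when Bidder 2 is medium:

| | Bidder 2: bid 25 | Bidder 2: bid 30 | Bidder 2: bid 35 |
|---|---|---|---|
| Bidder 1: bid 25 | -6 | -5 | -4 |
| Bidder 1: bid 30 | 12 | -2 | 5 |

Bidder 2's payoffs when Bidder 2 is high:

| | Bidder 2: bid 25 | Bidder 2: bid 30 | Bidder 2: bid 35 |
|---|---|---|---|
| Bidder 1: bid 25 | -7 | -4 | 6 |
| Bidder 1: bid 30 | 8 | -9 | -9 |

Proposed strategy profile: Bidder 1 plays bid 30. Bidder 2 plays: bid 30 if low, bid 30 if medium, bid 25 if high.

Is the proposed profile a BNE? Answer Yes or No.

A profile is a BNE iff every type of every player is best-responding given beliefs about the other side.
Bidder 1 plays bid 30: E[bid 30] = 0.4·(8) + 0.2·(8) + 0.4·(8) = 8; E[bid 25] = -0.2. Best-responding. ✓
Bidder 2 (valuation low), facing bid 30: bid 25 gives -7, bid 30 gives 8, bid 35 gives -7. Proposed bid 30 is best. ✓
Bidder 2 (valuation medium), facing bid 30: bid 25 gives 12, bid 30 gives -2, bid 35 gives 5. Proposed bid 30 is not best — profitable deviation exists. ✗
Bidder 2 (valuation high), facing bid 30: bid 25 gives 8, bid 30 gives -9, bid 35 gives -9. Proposed bid 25 is best. ✓

No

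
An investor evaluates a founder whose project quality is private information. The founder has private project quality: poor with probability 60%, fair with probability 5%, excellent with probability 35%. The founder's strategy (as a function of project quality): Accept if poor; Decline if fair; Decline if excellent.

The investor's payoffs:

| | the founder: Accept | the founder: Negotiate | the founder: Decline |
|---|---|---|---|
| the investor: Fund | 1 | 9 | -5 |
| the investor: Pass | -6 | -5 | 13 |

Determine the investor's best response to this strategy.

Pass

E[Fund] = 0.6·(1) + 0.05·(-5) + 0.35·(-5) = -1.4
E[Pass] = 0.6·(-6) + 0.05·(13) + 0.35·(13) = 1.6
Best response: Pass (1.6 is the largest).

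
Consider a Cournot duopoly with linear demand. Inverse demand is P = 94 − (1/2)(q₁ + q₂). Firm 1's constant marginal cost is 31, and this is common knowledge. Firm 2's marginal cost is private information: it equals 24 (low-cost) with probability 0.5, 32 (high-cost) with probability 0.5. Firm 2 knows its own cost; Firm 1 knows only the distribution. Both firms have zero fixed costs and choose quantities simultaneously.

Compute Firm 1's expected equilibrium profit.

Each type of Firm 2 best-responds to q₁; Firm 1 best-responds to the expected q₂ over Firm 2's types.
Firm 2 with cost c maximizes (94 − (1/2)(q₁+q₂) − c)·q₂, giving q₂(c) = (94 − c − (1/2)q₁).
E[c₂] = 0.5·24 + 0.5·32 = 28
Firm 1's FOC against E[q₂] yields q₁ = (94 − 2·31 + E[c₂])/(3/2) = (94 − 62 + 28)/(3/2) = 40.
E[P] = 94 − (1/2)·(q₁ + E[q₂]) = 51; Firm 1's expected profit = (E[P] − 31)·q₁ = (51 − 31)·40 = 800.

800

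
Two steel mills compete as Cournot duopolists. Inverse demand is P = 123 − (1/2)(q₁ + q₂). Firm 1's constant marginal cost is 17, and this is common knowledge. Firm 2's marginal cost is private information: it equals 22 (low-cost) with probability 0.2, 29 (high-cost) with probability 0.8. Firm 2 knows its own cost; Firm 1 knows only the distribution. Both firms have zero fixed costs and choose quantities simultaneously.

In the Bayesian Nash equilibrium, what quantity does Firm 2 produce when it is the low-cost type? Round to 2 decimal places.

62.13

Type-c best response for Firm 2: q₂(c) = (123 − c) − q₁/2.
Firm 1 maximizes expected profit; its first-order condition is 123 − q₁ − (1/2)E[q₂] − 17 = 0.
Substituting E[q₂] and solving: E[c₂] = 27.6, so q₁ = (123 − 2·17 + 27.6)/(3/2) = 77.7333.
q₂(low-cost) = (123 − 22 − (1/2)·77.7333) = 62.1333.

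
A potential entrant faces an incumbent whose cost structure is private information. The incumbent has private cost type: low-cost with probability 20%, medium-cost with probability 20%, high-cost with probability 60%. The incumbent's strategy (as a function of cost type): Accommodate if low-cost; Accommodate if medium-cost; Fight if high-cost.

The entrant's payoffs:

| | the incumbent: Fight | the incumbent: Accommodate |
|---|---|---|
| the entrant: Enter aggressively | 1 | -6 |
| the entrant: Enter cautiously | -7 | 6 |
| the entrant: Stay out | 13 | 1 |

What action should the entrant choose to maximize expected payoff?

Compute the entrant's expected payoff for each action, taking the expectation over the incumbent's type.
E[Enter aggressively] = 0.2·(-6) + 0.2·(-6) + 0.6·(1) = -1.8
E[Enter cautiously] = 0.2·(6) + 0.2·(6) + 0.6·(-7) = -1.8
E[Stay out] = 0.2·(1) + 0.2·(1) + 0.6·(13) = 8.2
Best response: Stay out (8.2 is the largest).

Stay out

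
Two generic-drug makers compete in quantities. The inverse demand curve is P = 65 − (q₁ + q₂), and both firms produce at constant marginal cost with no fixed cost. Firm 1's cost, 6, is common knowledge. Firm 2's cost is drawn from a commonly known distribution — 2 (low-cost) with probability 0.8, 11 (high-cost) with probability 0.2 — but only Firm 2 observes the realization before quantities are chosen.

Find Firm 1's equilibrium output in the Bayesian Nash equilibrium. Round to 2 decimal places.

Type-c best response for Firm 2: q₂(c) = (65 − c)/2 − q₁/2.
Firm 1 maximizes expected profit; its first-order condition is 65 − 2q₁ − E[q₂] − 6 = 0.
Substituting E[q₂] and solving: E[c₂] = 3.8, so q₁ = (65 − 2·6 + 3.8)/3 = 18.9333.

18.93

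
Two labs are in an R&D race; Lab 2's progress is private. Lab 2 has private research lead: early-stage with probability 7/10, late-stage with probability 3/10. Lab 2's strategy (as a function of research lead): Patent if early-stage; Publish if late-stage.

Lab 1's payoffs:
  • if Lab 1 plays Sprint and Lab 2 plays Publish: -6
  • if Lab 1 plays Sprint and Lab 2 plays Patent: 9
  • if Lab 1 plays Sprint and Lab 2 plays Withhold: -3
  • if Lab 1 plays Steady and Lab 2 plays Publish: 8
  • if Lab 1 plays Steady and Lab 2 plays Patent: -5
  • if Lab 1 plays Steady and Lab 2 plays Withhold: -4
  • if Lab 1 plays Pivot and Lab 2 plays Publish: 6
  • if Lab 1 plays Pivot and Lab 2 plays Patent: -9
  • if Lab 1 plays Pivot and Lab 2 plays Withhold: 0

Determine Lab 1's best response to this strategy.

Sprint

Compute Lab 1's expected payoff for each action, taking the expectation over Lab 2's type.
E[Sprint] = 7/10·(9) + 3/10·(-6) = 9/2
E[Steady] = 7/10·(-5) + 3/10·(8) = -11/10
E[Pivot] = 7/10·(-9) + 3/10·(6) = -9/2
Best response: Sprint (9/2 is the largest).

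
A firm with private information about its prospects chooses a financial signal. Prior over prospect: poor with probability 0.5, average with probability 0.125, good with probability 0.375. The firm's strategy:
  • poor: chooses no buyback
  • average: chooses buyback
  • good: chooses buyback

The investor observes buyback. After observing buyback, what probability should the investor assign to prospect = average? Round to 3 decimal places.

P(buyback) = 0.5·0 + 0.125·1 + 0.375·1 = 0.5
P(average | buyback) = (0.125·1) / 0.5 = 0.125 / 0.5 = 0.25

0.250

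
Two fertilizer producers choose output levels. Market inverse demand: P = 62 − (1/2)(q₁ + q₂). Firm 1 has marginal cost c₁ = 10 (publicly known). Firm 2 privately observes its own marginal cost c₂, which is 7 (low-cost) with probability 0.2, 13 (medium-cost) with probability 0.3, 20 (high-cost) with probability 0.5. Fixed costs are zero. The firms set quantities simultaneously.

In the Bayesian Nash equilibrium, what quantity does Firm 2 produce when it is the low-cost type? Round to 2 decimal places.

Type-c best response for Firm 2: q₂(c) = (62 − c) − q₁/2.
Firm 1 maximizes expected profit; its first-order condition is 62 − q₁ − (1/2)E[q₂] − 10 = 0.
Substituting E[q₂] and solving: E[c₂] = 15.3, so q₁ = (62 − 2·10 + 15.3)/(3/2) = 38.2.
q₂(low-cost) = (62 − 7 − (1/2)·38.2) = 35.9.

35.90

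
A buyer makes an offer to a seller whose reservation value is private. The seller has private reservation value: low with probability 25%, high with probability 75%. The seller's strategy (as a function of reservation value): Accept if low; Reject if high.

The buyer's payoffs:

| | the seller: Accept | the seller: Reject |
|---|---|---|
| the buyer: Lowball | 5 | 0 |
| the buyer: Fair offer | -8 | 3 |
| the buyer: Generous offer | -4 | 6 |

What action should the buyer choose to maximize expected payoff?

Generous offer

E[Lowball] = 0.25·(5) + 0.75·(0) = 1.25
E[Fair offer] = 0.25·(-8) + 0.75·(3) = 0.25
E[Generous offer] = 0.25·(-4) + 0.75·(6) = 3.5
Best response: Generous offer (3.5 is the largest).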